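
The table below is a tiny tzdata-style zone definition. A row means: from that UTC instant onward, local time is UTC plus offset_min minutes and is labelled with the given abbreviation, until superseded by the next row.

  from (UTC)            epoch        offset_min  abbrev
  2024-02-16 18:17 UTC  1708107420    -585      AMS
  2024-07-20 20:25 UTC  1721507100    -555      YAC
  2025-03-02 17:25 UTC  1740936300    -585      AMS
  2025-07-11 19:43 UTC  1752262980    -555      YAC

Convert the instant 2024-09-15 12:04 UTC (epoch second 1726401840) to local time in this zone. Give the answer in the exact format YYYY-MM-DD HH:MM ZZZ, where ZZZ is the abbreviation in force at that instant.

2024-09-15 02:49 YAC

Query: 2024-09-15 12:04 UTC
Rule 2/4 (YAC, -09:15): 2024-07-20 20:25 UTC ≤ query < 2025-03-02 17:25 UTC
12·60 + 4 - 555 = 169 min
169 = 0·1440 + 169; 169 = 2·60 + 49 → 02:49, same day
→ 2024-09-15 02:49 YAC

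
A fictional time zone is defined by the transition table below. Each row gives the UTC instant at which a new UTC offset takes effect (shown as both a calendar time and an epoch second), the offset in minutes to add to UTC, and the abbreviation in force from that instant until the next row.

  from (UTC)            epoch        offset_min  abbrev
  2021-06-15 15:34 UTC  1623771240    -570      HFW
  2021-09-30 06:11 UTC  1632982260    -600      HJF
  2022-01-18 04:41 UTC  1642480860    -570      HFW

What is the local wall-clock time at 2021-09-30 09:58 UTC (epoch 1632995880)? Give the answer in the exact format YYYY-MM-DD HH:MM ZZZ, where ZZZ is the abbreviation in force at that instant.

Query: 2021-09-30 09:58 UTC
Rule 2/3 (HJF, -10:00): 2021-09-30 06:11 UTC ≤ query < 2022-01-18 04:41 UTC
9·60 + 58 - 600 = -2 min
-2 = -1·1440 + 1438; 1438 = 23·60 + 58 → 23:58, 2021-09-30 - 1 day = 2021-09-29
→ 2021-09-29 23:58 HJF

2021-09-29 23:58 HJF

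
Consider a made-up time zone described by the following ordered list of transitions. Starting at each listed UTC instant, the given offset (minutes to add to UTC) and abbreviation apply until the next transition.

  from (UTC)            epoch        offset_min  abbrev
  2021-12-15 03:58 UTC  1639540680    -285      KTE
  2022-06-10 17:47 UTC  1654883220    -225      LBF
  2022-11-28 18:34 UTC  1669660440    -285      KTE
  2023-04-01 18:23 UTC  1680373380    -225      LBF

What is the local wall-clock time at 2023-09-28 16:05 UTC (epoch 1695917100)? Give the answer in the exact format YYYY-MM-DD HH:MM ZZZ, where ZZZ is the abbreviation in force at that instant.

Query: 2023-09-28 16:05 UTC
Rule 4/4 (LBF, -03:45): 2023-04-01 18:23 UTC ≤ query < +∞
16·60 + 5 - 225 = 740 min
740 = 0·1440 + 740; 740 = 12·60 + 20 → 12:20, same day
→ 2023-09-28 12:20 LBF

2023-09-28 12:20 LBF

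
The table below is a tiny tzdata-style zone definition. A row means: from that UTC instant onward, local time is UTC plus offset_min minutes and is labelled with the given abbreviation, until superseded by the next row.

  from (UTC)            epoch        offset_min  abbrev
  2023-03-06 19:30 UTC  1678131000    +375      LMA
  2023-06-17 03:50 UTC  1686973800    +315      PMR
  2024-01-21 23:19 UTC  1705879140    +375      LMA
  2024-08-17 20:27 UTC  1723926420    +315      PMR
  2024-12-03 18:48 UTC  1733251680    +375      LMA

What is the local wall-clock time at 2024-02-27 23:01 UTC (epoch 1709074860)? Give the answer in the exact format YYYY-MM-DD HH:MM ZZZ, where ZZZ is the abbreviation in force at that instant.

Query: 2024-02-27 23:01 UTC
Rule 3/5 (LMA, +06:15): 2024-01-21 23:19 UTC ≤ query < 2024-08-17 20:27 UTC
23·60 + 1 + 375 = 1756 min
1756 = 1·1440 + 316; 316 = 5·60 + 16 → 05:16, 2024-02-27 + 1 day = 2024-02-28
→ 2024-02-28 05:16 LMA

2024-02-28 05:16 LMA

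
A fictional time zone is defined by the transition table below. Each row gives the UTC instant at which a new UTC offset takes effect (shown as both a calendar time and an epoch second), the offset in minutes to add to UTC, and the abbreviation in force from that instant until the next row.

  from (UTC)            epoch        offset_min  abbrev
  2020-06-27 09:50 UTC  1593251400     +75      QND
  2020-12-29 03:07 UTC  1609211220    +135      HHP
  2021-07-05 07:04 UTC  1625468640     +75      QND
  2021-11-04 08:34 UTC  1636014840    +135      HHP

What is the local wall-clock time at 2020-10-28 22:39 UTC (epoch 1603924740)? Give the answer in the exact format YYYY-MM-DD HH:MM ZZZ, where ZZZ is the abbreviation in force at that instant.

2020-10-28 23:54 QND

Query: 2020-10-28 22:39 UTC
Rule 1/4 (QND, +01:15): 2020-06-27 09:50 UTC ≤ query < 2020-12-29 03:07 UTC
22·60 + 39 + 75 = 1434 min
1434 = 0·1440 + 1434; 1434 = 23·60 + 54 → 23:54, same day
→ 2020-10-28 23:54 QND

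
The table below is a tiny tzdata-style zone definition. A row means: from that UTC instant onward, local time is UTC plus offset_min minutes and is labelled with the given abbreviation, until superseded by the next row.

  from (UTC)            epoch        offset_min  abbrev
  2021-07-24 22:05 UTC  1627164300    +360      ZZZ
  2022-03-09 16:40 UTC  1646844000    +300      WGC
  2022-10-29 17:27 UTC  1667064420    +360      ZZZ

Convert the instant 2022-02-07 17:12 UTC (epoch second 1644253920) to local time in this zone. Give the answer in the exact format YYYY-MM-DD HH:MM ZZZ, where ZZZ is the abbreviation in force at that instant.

Query: 2022-02-07 17:12 UTC
Rule 1/3 (ZZZ, +06:00): 2021-07-24 22:05 UTC ≤ query < 2022-03-09 16:40 UTC
17·60 + 12 + 360 = 1392 min
1392 = 0·1440 + 1392; 1392 = 23·60 + 12 → 23:12, same day
→ 2022-02-07 23:12 ZZZ

2022-02-07 23:12 ZZZ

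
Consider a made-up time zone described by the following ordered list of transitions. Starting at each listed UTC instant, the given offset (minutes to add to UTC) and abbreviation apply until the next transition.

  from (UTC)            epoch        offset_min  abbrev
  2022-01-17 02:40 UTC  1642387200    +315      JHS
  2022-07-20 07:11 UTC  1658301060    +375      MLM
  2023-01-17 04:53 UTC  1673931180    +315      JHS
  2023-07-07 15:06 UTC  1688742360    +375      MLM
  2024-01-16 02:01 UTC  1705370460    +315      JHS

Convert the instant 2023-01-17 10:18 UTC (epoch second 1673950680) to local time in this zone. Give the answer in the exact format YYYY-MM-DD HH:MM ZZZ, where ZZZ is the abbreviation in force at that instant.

Query: 2023-01-17 10:18 UTC
Rule 3/5 (JHS, +05:15): 2023-01-17 04:53 UTC ≤ query < 2023-07-07 15:06 UTC
10·60 + 18 + 315 = 933 min
933 = 0·1440 + 933; 933 = 15·60 + 33 → 15:33, same day
→ 2023-01-17 15:33 JHS

2023-01-17 15:33 JHS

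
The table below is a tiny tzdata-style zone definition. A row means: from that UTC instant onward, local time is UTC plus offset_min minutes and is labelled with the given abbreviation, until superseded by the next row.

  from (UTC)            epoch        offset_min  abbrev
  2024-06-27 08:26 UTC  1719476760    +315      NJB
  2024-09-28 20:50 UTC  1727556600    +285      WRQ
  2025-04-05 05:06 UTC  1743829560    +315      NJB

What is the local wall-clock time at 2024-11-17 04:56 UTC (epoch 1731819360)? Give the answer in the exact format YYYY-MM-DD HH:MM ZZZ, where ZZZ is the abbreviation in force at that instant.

Query: 2024-11-17 04:56 UTC
Rule 2/3 (WRQ, +04:45): 2024-09-28 20:50 UTC ≤ query < 2025-04-05 05:06 UTC
4·60 + 56 + 285 = 581 min
581 = 0·1440 + 581; 581 = 9·60 + 41 → 09:41, same day
→ 2024-11-17 09:41 WRQ

2024-11-17 09:41 WRQ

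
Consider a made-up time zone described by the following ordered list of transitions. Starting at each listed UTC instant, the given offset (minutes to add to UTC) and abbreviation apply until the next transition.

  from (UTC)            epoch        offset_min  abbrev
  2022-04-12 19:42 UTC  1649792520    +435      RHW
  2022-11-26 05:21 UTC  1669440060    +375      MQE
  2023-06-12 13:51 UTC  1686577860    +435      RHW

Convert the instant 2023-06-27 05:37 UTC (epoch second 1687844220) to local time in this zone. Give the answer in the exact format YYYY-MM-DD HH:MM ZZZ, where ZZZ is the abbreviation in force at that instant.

2023-06-27 12:52 RHW

Query: 2023-06-27 05:37 UTC
Rule 3/3 (RHW, +07:15): 2023-06-12 13:51 UTC ≤ query < +∞
5·60 + 37 + 435 = 772 min
772 = 0·1440 + 772; 772 = 12·60 + 52 → 12:52, same day
→ 2023-06-27 12:52 RHW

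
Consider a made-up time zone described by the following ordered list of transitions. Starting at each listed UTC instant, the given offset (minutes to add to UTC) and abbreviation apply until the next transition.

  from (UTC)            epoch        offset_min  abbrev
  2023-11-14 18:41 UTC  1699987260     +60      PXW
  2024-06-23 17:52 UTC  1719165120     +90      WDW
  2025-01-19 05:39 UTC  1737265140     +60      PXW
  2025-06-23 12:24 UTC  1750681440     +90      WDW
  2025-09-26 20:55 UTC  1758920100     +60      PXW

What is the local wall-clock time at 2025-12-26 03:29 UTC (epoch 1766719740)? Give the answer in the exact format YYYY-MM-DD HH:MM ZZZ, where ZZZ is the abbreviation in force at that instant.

Query: 2025-12-26 03:29 UTC
Rule 5/5 (PXW, +01:00): 2025-09-26 20:55 UTC ≤ query < +∞
3·60 + 29 + 60 = 269 min
269 = 0·1440 + 269; 269 = 4·60 + 29 → 04:29, same day
→ 2025-12-26 04:29 PXW

2025-12-26 04:29 PXW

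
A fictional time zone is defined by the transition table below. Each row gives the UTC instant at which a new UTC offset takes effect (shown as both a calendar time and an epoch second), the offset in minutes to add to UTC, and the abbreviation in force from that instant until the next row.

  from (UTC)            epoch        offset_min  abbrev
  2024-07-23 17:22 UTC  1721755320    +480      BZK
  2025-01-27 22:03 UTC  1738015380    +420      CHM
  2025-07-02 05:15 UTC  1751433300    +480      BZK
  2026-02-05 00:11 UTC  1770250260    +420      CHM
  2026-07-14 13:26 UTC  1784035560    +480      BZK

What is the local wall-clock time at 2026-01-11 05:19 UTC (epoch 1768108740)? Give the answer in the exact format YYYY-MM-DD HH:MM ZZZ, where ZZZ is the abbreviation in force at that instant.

Query: 2026-01-11 05:19 UTC
Rule 3/5 (BZK, +08:00): 2025-07-02 05:15 UTC ≤ query < 2026-02-05 00:11 UTC
5·60 + 19 + 480 = 799 min
799 = 0·1440 + 799; 799 = 13·60 + 19 → 13:19, same day
→ 2026-01-11 13:19 BZK

2026-01-11 13:19 BZK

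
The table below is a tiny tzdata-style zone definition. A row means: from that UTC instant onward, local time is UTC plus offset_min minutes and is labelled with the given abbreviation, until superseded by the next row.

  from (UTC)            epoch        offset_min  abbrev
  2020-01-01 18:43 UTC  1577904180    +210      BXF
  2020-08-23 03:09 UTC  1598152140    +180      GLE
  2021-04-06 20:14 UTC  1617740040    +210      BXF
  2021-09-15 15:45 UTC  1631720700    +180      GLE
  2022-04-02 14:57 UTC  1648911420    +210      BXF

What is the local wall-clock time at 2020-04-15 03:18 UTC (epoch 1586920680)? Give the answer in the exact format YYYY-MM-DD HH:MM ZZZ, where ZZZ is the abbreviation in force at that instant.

2020-04-15 06:48 BXF

Query: 2020-04-15 03:18 UTC
Rule 1/5 (BXF, +03:30): 2020-01-01 18:43 UTC ≤ query < 2020-08-23 03:09 UTC
3·60 + 18 + 210 = 408 min
408 = 0·1440 + 408; 408 = 6·60 + 48 → 06:48, same day
→ 2020-04-15 06:48 BXF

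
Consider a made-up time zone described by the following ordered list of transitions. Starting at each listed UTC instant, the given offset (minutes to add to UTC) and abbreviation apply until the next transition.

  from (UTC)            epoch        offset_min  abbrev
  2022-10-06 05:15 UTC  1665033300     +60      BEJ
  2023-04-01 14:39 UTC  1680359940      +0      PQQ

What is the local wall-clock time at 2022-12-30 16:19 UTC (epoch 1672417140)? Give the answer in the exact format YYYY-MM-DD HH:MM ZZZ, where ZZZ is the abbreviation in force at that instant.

Query: 2022-12-30 16:19 UTC
Rule 1/2 (BEJ, +01:00): 2022-10-06 05:15 UTC ≤ query < 2023-04-01 14:39 UTC
16·60 + 19 + 60 = 1039 min
1039 = 0·1440 + 1039; 1039 = 17·60 + 19 → 17:19, same day
→ 2022-12-30 17:19 BEJ

2022-12-30 17:19 BEJ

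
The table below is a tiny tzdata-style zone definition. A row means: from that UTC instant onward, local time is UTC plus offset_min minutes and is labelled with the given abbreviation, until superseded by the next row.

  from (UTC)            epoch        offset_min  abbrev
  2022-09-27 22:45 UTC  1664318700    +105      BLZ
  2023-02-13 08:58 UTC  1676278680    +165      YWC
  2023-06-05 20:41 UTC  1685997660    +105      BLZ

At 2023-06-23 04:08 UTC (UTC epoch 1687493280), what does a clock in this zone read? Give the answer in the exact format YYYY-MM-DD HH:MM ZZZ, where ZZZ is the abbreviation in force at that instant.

2023-06-23 05:53 BLZ

Query: 2023-06-23 04:08 UTC
Rule 3/3 (BLZ, +01:45): 2023-06-05 20:41 UTC ≤ query < +∞
4·60 + 8 + 105 = 353 min
353 = 0·1440 + 353; 353 = 5·60 + 53 → 05:53, same day
→ 2023-06-23 05:53 BLZ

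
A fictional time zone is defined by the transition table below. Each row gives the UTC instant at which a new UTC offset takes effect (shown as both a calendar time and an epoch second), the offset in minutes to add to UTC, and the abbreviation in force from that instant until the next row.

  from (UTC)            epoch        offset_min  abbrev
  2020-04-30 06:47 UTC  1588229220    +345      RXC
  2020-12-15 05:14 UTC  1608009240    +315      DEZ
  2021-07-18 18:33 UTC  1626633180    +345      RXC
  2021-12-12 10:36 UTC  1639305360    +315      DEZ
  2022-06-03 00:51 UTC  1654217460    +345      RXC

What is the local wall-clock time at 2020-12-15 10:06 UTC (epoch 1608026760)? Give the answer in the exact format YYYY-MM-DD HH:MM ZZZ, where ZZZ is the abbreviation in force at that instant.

2020-12-15 15:21 DEZ

Query: 2020-12-15 10:06 UTC
Rule 2/5 (DEZ, +05:15): 2020-12-15 05:14 UTC ≤ query < 2021-07-18 18:33 UTC
10·60 + 6 + 315 = 921 min
921 = 0·1440 + 921; 921 = 15·60 + 21 → 15:21, same day
→ 2020-12-15 15:21 DEZ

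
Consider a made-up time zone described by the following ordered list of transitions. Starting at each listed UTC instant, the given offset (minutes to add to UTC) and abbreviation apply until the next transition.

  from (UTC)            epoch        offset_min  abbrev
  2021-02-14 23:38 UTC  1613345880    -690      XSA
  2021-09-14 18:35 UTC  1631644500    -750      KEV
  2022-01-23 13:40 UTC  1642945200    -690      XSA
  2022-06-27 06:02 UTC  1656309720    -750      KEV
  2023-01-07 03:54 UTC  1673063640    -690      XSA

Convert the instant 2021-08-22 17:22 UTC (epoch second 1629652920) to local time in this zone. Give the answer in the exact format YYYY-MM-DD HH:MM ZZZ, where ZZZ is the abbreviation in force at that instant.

Query: 2021-08-22 17:22 UTC
Rule 1/5 (XSA, -11:30): 2021-02-14 23:38 UTC ≤ query < 2021-09-14 18:35 UTC
17·60 + 22 - 690 = 352 min
352 = 0·1440 + 352; 352 = 5·60 + 52 → 05:52, same day
→ 2021-08-22 05:52 XSA

2021-08-22 05:52 XSA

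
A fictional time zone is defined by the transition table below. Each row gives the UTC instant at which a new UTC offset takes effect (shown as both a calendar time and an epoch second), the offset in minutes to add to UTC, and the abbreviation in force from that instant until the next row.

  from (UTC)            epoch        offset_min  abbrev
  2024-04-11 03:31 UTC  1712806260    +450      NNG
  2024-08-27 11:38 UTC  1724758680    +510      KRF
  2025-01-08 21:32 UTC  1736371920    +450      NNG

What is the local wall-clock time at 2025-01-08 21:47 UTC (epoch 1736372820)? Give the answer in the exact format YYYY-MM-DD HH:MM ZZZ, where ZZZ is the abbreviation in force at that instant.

2025-01-09 05:17 NNG

Query: 2025-01-08 21:47 UTC
Rule 3/3 (NNG, +07:30): 2025-01-08 21:32 UTC ≤ query < +∞
21·60 + 47 + 450 = 1757 min
1757 = 1·1440 + 317; 317 = 5·60 + 17 → 05:17, 2025-01-08 + 1 day = 2025-01-09
→ 2025-01-09 05:17 NNG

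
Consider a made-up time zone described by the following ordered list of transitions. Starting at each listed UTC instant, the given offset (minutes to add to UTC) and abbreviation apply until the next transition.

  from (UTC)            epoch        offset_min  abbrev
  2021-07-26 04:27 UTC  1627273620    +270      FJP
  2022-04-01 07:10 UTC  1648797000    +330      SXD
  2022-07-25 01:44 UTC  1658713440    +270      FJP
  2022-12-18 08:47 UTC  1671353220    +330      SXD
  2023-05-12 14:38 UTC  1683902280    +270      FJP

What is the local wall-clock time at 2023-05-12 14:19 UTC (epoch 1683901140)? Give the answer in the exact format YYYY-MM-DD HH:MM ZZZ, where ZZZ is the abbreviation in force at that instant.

2023-05-12 19:49 SXD

Query: 2023-05-12 14:19 UTC
Rule 4/5 (SXD, +05:30): 2022-12-18 08:47 UTC ≤ query < 2023-05-12 14:38 UTC
14·60 + 19 + 330 = 1189 min
1189 = 0·1440 + 1189; 1189 = 19·60 + 49 → 19:49, same day
→ 2023-05-12 19:49 SXD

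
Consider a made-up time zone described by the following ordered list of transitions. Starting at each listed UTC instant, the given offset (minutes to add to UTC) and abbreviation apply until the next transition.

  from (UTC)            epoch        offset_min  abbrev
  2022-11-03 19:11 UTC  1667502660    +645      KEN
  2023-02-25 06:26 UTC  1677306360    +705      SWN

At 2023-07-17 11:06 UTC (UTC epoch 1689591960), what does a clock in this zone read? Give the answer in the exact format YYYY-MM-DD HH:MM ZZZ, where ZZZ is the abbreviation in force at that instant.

Query: 2023-07-17 11:06 UTC
Rule 2/2 (SWN, +11:45): 2023-02-25 06:26 UTC ≤ query < +∞
11·60 + 6 + 705 = 1371 min
1371 = 0·1440 + 1371; 1371 = 22·60 + 51 → 22:51, same day
→ 2023-07-17 22:51 SWN

2023-07-17 22:51 SWN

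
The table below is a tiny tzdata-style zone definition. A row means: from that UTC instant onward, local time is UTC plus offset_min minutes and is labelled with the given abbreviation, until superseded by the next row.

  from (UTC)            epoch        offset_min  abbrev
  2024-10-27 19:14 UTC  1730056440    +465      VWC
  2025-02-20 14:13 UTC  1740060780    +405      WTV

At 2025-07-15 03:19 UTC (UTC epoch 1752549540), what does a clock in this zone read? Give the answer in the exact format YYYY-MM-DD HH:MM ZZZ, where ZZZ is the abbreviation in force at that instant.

Query: 2025-07-15 03:19 UTC
Rule 2/2 (WTV, +06:45): 2025-02-20 14:13 UTC ≤ query < +∞
3·60 + 19 + 405 = 604 min
604 = 0·1440 + 604; 604 = 10·60 + 4 → 10:04, same day
→ 2025-07-15 10:04 WTV

2025-07-15 10:04 WTV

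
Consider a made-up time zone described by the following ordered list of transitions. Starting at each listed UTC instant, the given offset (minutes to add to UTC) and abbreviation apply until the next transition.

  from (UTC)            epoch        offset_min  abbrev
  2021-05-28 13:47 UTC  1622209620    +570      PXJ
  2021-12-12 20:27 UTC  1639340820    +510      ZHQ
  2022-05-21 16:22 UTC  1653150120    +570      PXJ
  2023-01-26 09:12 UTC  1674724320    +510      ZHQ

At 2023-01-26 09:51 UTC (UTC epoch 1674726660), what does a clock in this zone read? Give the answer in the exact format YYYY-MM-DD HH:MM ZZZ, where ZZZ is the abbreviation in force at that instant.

Query: 2023-01-26 09:51 UTC
Rule 4/4 (ZHQ, +08:30): 2023-01-26 09:12 UTC ≤ query < +∞
9·60 + 51 + 510 = 1101 min
1101 = 0·1440 + 1101; 1101 = 18·60 + 21 → 18:21, same day
→ 2023-01-26 18:21 ZHQ

2023-01-26 18:21 ZHQ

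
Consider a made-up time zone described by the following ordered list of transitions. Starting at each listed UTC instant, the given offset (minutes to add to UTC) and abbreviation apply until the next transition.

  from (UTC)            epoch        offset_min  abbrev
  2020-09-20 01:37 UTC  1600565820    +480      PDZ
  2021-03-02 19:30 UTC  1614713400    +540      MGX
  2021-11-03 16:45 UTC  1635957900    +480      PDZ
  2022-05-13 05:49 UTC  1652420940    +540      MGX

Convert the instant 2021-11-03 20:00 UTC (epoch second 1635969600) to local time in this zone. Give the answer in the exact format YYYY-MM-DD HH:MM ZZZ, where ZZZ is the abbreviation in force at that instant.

Query: 2021-11-03 20:00 UTC
Rule 3/4 (PDZ, +08:00): 2021-11-03 16:45 UTC ≤ query < 2022-05-13 05:49 UTC
20·60 + 0 + 480 = 1680 min
1680 = 1·1440 + 240; 240 = 4·60 + 0 → 04:00, 2021-11-03 + 1 day = 2021-11-04
→ 2021-11-04 04:00 PDZ

2021-11-04 04:00 PDZ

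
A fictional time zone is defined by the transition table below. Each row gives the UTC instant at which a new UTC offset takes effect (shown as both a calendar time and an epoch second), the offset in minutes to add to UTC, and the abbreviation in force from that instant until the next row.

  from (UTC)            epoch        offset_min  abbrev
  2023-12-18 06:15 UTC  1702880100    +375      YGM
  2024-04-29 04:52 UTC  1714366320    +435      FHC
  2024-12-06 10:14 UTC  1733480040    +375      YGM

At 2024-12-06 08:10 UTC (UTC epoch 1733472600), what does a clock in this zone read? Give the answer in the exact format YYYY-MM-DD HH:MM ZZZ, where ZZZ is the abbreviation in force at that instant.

2024-12-06 15:25 FHC

Query: 2024-12-06 08:10 UTC
Rule 2/3 (FHC, +07:15): 2024-04-29 04:52 UTC ≤ query < 2024-12-06 10:14 UTC
8·60 + 10 + 435 = 925 min
925 = 0·1440 + 925; 925 = 15·60 + 25 → 15:25, same day
→ 2024-12-06 15:25 FHC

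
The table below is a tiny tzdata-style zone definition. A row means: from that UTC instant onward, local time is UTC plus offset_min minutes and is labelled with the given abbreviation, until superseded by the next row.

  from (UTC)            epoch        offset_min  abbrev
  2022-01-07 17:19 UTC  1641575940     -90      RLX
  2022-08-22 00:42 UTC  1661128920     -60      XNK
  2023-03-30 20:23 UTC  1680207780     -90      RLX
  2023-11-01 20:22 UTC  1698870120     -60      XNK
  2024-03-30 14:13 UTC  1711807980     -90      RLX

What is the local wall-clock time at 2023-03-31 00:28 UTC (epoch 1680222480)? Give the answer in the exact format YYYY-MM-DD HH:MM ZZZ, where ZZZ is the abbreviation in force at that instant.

2023-03-30 22:58 RLX

Query: 2023-03-31 00:28 UTC
Rule 3/5 (RLX, -01:30): 2023-03-30 20:23 UTC ≤ query < 2023-11-01 20:22 UTC
0·60 + 28 - 90 = -62 min
-62 = -1·1440 + 1378; 1378 = 22·60 + 58 → 22:58, 2023-03-31 - 1 day = 2023-03-30
→ 2023-03-30 22:58 RLX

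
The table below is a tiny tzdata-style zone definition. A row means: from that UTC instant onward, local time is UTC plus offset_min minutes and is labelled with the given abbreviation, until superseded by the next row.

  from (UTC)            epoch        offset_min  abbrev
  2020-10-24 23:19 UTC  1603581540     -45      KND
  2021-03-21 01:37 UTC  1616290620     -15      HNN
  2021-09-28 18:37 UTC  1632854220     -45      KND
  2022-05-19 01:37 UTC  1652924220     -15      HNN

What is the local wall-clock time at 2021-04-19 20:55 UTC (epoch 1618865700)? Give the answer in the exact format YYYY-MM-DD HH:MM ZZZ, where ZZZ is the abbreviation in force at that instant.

Query: 2021-04-19 20:55 UTC
Rule 2/4 (HNN, -00:15): 2021-03-21 01:37 UTC ≤ query < 2021-09-28 18:37 UTC
20·60 + 55 - 15 = 1240 min
1240 = 0·1440 + 1240; 1240 = 20·60 + 40 → 20:40, same day
→ 2021-04-19 20:40 HNN

2021-04-19 20:40 HNN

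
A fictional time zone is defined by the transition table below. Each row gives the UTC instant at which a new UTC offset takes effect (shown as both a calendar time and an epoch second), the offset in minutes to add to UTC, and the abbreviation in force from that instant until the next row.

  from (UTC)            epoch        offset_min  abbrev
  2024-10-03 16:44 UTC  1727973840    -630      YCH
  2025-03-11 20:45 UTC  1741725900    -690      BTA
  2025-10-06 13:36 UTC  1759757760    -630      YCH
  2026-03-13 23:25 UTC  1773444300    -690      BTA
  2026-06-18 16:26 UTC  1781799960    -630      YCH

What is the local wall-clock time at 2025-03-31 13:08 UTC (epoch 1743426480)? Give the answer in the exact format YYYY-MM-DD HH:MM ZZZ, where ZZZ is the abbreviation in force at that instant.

Query: 2025-03-31 13:08 UTC
Rule 2/5 (BTA, -11:30): 2025-03-11 20:45 UTC ≤ query < 2025-10-06 13:36 UTC
13·60 + 8 - 690 = 98 min
98 = 0·1440 + 98; 98 = 1·60 + 38 → 01:38, same day
→ 2025-03-31 01:38 BTA

2025-03-31 01:38 BTA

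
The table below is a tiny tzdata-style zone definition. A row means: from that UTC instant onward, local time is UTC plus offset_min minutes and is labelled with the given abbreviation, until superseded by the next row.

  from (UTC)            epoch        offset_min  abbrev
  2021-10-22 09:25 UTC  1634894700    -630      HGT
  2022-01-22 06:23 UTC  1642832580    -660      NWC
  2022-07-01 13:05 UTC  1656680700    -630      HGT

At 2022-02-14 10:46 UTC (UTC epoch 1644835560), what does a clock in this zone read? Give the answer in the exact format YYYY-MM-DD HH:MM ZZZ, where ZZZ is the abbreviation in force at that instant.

2022-02-13 23:46 NWC

Query: 2022-02-14 10:46 UTC
Rule 2/3 (NWC, -11:00): 2022-01-22 06:23 UTC ≤ query < 2022-07-01 13:05 UTC
10·60 + 46 - 660 = -14 min
-14 = -1·1440 + 1426; 1426 = 23·60 + 46 → 23:46, 2022-02-14 - 1 day = 2022-02-13
→ 2022-02-13 23:46 NWC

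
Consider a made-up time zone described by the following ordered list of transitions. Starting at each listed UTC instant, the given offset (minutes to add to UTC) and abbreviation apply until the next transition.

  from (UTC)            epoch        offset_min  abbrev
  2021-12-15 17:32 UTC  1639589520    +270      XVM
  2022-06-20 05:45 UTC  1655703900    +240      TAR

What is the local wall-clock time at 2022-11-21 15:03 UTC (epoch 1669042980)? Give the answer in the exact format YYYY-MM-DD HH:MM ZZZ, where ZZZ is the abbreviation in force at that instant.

Query: 2022-11-21 15:03 UTC
Rule 2/2 (TAR, +04:00): 2022-06-20 05:45 UTC ≤ query < +∞
15·60 + 3 + 240 = 1143 min
1143 = 0·1440 + 1143; 1143 = 19·60 + 3 → 19:03, same day
→ 2022-11-21 19:03 TAR

2022-11-21 19:03 TAR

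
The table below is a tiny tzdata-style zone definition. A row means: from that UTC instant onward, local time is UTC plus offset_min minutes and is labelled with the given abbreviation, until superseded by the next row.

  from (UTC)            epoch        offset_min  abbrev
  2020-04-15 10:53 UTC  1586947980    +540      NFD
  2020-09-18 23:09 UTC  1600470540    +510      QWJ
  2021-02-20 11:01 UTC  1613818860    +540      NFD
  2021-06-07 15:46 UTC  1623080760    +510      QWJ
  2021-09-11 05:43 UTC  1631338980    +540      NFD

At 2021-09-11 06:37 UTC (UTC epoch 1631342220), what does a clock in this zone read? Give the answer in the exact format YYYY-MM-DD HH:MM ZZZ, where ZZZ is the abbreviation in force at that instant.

Query: 2021-09-11 06:37 UTC
Rule 5/5 (NFD, +09:00): 2021-09-11 05:43 UTC ≤ query < +∞
6·60 + 37 + 540 = 937 min
937 = 0·1440 + 937; 937 = 15·60 + 37 → 15:37, same day
→ 2021-09-11 15:37 NFD

2021-09-11 15:37 NFD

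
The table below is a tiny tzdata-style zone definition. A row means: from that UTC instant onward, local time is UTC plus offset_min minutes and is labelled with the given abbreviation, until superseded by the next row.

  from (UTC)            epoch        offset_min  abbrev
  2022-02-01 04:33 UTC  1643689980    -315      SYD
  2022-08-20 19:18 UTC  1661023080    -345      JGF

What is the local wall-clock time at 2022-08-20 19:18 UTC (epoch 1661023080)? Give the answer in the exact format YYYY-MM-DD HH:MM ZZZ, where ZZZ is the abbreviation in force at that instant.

2022-08-20 13:33 JGF

Query: 2022-08-20 19:18 UTC
Rule 2/2 (JGF, -05:45): 2022-08-20 19:18 UTC ≤ query < +∞
19·60 + 18 - 345 = 813 min
813 = 0·1440 + 813; 813 = 13·60 + 33 → 13:33, same day
→ 2022-08-20 13:33 JGF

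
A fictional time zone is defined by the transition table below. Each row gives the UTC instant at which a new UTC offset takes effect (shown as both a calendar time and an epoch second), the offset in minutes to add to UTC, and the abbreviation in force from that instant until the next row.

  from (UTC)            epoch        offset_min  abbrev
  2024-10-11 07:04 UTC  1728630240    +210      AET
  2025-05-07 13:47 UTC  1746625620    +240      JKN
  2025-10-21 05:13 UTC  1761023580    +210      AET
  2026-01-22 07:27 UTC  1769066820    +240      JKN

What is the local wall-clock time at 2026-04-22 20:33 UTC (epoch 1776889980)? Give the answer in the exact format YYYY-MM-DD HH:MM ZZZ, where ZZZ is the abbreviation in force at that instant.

Query: 2026-04-22 20:33 UTC
Rule 4/4 (JKN, +04:00): 2026-01-22 07:27 UTC ≤ query < +∞
20·60 + 33 + 240 = 1473 min
1473 = 1·1440 + 33; 33 = 0·60 + 33 → 00:33, 2026-04-22 + 1 day = 2026-04-23
→ 2026-04-23 00:33 JKN

2026-04-23 00:33 JKN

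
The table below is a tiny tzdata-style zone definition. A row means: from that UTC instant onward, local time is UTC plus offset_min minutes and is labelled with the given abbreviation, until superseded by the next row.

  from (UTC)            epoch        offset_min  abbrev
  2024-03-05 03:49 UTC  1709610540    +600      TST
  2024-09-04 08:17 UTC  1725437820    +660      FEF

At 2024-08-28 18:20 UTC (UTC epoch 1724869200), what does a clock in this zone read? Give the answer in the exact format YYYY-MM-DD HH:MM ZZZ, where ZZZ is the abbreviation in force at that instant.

2024-08-29 04:20 TST

Query: 2024-08-28 18:20 UTC
Rule 1/2 (TST, +10:00): 2024-03-05 03:49 UTC ≤ query < 2024-09-04 08:17 UTC
18·60 + 20 + 600 = 1700 min
1700 = 1·1440 + 260; 260 = 4·60 + 20 → 04:20, 2024-08-28 + 1 day = 2024-08-29
→ 2024-08-29 04:20 TST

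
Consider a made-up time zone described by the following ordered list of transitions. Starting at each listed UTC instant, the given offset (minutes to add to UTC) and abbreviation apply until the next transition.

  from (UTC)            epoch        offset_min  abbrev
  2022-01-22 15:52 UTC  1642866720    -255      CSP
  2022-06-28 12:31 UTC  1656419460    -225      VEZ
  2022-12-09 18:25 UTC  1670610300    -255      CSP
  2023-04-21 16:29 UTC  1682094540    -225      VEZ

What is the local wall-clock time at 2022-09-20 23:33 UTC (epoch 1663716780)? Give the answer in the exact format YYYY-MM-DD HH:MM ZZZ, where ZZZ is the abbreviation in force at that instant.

Query: 2022-09-20 23:33 UTC
Rule 2/4 (VEZ, -03:45): 2022-06-28 12:31 UTC ≤ query < 2022-12-09 18:25 UTC
23·60 + 33 - 225 = 1188 min
1188 = 0·1440 + 1188; 1188 = 19·60 + 48 → 19:48, same day
→ 2022-09-20 19:48 VEZ

2022-09-20 19:48 VEZ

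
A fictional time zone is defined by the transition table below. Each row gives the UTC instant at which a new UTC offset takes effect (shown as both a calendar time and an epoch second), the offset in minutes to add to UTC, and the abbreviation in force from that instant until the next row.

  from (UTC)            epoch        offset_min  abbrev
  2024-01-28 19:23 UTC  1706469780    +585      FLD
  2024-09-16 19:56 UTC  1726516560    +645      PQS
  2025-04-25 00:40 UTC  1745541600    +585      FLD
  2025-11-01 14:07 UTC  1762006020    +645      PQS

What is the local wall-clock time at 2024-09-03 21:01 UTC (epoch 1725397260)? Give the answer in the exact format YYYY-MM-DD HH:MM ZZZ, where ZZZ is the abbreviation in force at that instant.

2024-09-04 06:46 FLD

Query: 2024-09-03 21:01 UTC
Rule 1/4 (FLD, +09:45): 2024-01-28 19:23 UTC ≤ query < 2024-09-16 19:56 UTC
21·60 + 1 + 585 = 1846 min
1846 = 1·1440 + 406; 406 = 6·60 + 46 → 06:46, 2024-09-03 + 1 day = 2024-09-04
→ 2024-09-04 06:46 FLD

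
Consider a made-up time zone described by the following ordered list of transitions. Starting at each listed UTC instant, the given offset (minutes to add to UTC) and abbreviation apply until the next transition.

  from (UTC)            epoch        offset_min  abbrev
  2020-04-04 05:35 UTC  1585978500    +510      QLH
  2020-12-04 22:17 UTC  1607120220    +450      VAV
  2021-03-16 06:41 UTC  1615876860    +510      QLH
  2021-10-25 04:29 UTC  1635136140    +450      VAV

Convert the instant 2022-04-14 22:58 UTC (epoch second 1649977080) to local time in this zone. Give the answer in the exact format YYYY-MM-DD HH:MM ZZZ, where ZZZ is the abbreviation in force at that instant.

Query: 2022-04-14 22:58 UTC
Rule 4/4 (VAV, +07:30): 2021-10-25 04:29 UTC ≤ query < +∞
22·60 + 58 + 450 = 1828 min
1828 = 1·1440 + 388; 388 = 6·60 + 28 → 06:28, 2022-04-14 + 1 day = 2022-04-15
→ 2022-04-15 06:28 VAV

2022-04-15 06:28 VAV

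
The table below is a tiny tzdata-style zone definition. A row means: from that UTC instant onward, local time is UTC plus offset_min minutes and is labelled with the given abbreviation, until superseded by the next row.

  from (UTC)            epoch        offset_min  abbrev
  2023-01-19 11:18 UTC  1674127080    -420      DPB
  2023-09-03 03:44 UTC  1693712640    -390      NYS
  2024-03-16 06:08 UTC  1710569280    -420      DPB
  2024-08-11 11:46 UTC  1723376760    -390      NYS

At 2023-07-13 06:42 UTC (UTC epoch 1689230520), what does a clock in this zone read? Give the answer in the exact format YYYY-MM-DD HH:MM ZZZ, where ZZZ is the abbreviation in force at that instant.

Query: 2023-07-13 06:42 UTC
Rule 1/4 (DPB, -07:00): 2023-01-19 11:18 UTC ≤ query < 2023-09-03 03:44 UTC
6·60 + 42 - 420 = -18 min
-18 = -1·1440 + 1422; 1422 = 23·60 + 42 → 23:42, 2023-07-13 - 1 day = 2023-07-12
→ 2023-07-12 23:42 DPB

2023-07-12 23:42 DPB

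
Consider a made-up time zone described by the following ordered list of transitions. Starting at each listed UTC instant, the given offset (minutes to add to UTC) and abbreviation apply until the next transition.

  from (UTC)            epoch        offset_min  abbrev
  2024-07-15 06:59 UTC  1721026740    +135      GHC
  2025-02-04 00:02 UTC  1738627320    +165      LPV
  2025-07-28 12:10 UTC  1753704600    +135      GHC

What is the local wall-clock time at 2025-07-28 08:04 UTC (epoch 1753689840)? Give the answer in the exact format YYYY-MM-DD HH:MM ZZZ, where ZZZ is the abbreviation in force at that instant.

2025-07-28 10:49 LPV

Query: 2025-07-28 08:04 UTC
Rule 2/3 (LPV, +02:45): 2025-02-04 00:02 UTC ≤ query < 2025-07-28 12:10 UTC
8·60 + 4 + 165 = 649 min
649 = 0·1440 + 649; 649 = 10·60 + 49 → 10:49, same day
→ 2025-07-28 10:49 LPV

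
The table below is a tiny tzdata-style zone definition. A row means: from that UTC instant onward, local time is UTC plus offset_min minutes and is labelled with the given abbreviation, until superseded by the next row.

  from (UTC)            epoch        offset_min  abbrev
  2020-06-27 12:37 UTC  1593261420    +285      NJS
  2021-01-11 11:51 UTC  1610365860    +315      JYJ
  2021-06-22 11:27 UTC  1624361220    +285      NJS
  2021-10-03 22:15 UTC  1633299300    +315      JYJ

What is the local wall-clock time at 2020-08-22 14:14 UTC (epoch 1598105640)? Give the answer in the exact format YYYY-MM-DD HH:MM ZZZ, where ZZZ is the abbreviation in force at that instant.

Query: 2020-08-22 14:14 UTC
Rule 1/4 (NJS, +04:45): 2020-06-27 12:37 UTC ≤ query < 2021-01-11 11:51 UTC
14·60 + 14 + 285 = 1139 min
1139 = 0·1440 + 1139; 1139 = 18·60 + 59 → 18:59, same day
→ 2020-08-22 18:59 NJS

2020-08-22 18:59 NJS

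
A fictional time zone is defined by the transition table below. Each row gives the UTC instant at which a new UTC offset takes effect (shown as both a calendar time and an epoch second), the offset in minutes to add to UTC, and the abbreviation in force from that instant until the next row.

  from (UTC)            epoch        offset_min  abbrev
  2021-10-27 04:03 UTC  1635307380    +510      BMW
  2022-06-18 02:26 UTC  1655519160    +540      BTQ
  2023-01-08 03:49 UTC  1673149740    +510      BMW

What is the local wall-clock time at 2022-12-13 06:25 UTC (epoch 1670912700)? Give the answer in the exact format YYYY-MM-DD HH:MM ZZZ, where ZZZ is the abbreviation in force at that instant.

2022-12-13 15:25 BTQ

Query: 2022-12-13 06:25 UTC
Rule 2/3 (BTQ, +09:00): 2022-06-18 02:26 UTC ≤ query < 2023-01-08 03:49 UTC
6·60 + 25 + 540 = 925 min
925 = 0·1440 + 925; 925 = 15·60 + 25 → 15:25, same day
→ 2022-12-13 15:25 BTQ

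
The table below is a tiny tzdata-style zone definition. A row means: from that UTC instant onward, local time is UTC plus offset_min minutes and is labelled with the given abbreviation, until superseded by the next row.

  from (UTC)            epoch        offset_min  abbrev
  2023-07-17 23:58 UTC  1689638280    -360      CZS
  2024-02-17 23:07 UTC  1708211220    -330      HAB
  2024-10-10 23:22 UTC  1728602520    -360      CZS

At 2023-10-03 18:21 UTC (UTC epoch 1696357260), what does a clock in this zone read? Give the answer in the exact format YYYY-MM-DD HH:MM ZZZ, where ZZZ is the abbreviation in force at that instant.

Query: 2023-10-03 18:21 UTC
Rule 1/3 (CZS, -06:00): 2023-07-17 23:58 UTC ≤ query < 2024-02-17 23:07 UTC
18·60 + 21 - 360 = 741 min
741 = 0·1440 + 741; 741 = 12·60 + 21 → 12:21, same day
→ 2023-10-03 12:21 CZS

2023-10-03 12:21 CZS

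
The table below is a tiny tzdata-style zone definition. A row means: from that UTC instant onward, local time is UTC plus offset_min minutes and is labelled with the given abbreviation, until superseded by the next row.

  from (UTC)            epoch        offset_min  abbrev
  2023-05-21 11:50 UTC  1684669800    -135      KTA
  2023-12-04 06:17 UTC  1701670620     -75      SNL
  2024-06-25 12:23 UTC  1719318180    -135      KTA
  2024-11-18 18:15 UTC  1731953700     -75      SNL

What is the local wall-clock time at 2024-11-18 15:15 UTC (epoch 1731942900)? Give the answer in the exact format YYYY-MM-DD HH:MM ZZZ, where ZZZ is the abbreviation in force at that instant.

Query: 2024-11-18 15:15 UTC
Rule 3/4 (KTA, -02:15): 2024-06-25 12:23 UTC ≤ query < 2024-11-18 18:15 UTC
15·60 + 15 - 135 = 780 min
780 = 0·1440 + 780; 780 = 13·60 + 0 → 13:00, same day
→ 2024-11-18 13:00 KTA

2024-11-18 13:00 KTA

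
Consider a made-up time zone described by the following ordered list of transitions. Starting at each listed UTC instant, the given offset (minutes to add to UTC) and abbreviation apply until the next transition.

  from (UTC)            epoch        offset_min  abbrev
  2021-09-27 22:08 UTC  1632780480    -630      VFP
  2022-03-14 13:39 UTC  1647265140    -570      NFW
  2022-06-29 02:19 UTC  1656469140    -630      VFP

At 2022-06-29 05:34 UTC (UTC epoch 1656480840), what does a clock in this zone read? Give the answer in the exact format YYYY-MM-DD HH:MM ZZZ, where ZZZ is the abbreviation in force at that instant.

2022-06-28 19:04 VFP

Query: 2022-06-29 05:34 UTC
Rule 3/3 (VFP, -10:30): 2022-06-29 02:19 UTC ≤ query < +∞
5·60 + 34 - 630 = -296 min
-296 = -1·1440 + 1144; 1144 = 19·60 + 4 → 19:04, 2022-06-29 - 1 day = 2022-06-28
→ 2022-06-28 19:04 VFP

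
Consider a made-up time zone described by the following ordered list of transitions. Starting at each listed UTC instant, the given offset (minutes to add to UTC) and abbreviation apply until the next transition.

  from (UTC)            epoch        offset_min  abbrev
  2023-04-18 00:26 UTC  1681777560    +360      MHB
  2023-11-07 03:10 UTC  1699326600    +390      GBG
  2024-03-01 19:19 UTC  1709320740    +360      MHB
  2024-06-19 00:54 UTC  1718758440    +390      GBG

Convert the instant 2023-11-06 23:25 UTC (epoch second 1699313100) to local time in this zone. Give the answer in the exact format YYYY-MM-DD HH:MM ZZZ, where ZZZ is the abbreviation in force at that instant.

Query: 2023-11-06 23:25 UTC
Rule 1/4 (MHB, +06:00): 2023-04-18 00:26 UTC ≤ query < 2023-11-07 03:10 UTC
23·60 + 25 + 360 = 1765 min
1765 = 1·1440 + 325; 325 = 5·60 + 25 → 05:25, 2023-11-06 + 1 day = 2023-11-07
→ 2023-11-07 05:25 MHB

2023-11-07 05:25 MHB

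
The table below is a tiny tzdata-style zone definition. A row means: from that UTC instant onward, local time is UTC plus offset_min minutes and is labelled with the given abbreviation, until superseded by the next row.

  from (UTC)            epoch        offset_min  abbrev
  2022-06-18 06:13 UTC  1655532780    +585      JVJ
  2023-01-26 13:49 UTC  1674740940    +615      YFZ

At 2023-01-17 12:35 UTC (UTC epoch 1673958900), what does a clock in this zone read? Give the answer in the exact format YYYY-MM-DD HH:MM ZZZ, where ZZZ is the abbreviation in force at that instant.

2023-01-17 22:20 JVJ

Query: 2023-01-17 12:35 UTC
Rule 1/2 (JVJ, +09:45): 2022-06-18 06:13 UTC ≤ query < 2023-01-26 13:49 UTC
12·60 + 35 + 585 = 1340 min
1340 = 0·1440 + 1340; 1340 = 22·60 + 20 → 22:20, same day
→ 2023-01-17 22:20 JVJ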